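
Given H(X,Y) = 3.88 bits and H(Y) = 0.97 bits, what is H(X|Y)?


H(X|Y) = H(X,Y) - H(Y) = 3.88 - 0.97 = 2.91

2.91 bits


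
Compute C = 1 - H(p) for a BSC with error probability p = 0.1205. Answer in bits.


H(p) = -p*log2(p) - (1-p)*log2(1-p) = -0.1205*log2(0.1205) - 0.8795*log2(0.8795) = 0.367874 + 0.162923 = 0.5308. C = 1 - H(p) = 1 - 0.5308 = 0.4692

0.4692 bits


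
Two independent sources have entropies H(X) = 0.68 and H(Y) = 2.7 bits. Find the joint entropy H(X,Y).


For independent variables, H(X,Y) = H(X) + H(Y) = 0.68 + 2.7 = 3.38

3.38 bits


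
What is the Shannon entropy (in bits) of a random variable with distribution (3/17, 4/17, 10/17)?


H = -sum(p_i * log2(p_i)). Terms: -(3/17)*log2(3/17) = 0.441618; -(4/17)*log2(4/17) = 0.491168; -(10/17)*log2(10/17) = 0.450315. H = 0.441618 + 0.491168 + 0.450315 = 1.3831

1.3831 bits


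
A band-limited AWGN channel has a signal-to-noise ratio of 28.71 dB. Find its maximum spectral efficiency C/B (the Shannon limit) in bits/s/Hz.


SNR_linear = 10^(28.71/10) = 743.0191; C/B = log2(1 + SNR_linear) = log2(1 + 743.0191) = 9.5392

9.5392 bits/s/Hz


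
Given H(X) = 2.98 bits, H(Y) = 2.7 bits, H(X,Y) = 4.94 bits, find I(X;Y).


I(X;Y) = H(X) + H(Y) - H(X,Y) = 2.98 + 2.7 - 4.94 = 0.74

0.74 bits


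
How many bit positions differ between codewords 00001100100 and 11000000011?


Count differing positions: ^ ^ . . ^ ^ . . ^ ^ ^ = 7 differences

7


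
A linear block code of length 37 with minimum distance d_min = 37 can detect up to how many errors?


Detection capability = d_min - 1 = 37 - 1 = 36

36 errors


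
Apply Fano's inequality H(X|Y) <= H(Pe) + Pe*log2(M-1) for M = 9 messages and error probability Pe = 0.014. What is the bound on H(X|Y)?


H(Pe) = -Pe*log2(Pe) - (1-Pe)*log2(1-Pe) = -0.014*log2(0.014) - 0.986*log2(0.986) = 0.086218 + 0.020056 = 0.1063. Pe*log2(M-1) = 0.014*log2(8) = 0.042000. Bound = H(Pe) + Pe*log2(M-1) = 0.086218 + 0.020056 + 0.042000 = 0.1483

0.1483 bits


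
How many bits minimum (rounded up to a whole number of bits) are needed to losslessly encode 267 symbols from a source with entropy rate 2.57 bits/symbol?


Minimum bits >= n * H = 267 * 2.57 = 686.19, rounded up to a whole number of bits = 687

687 bits


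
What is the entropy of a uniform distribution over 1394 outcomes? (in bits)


H = log2(n) = log2(1394) = 10.445

10.445 bits


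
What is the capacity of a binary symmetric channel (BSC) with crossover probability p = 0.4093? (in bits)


H(p) = -p*log2(p) - (1-p)*log2(1-p) = -0.4093*log2(0.4093) - 0.5907*log2(0.5907) = 0.527493 + 0.448638 = 0.9761. C = 1 - H(p) = 1 - 0.9761 = 0.0239

0.0239 bits


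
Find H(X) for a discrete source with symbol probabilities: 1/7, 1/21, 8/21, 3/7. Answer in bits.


H = -sum(p_i * log2(p_i)). Terms: -(1/7)*log2(1/7) = 0.401051; -(1/21)*log2(1/21) = 0.209158; -(8/21)*log2(8/21) = 0.530407; -(3/7)*log2(3/7) = 0.523882. H = 0.401051 + 0.209158 + 0.530407 + 0.523882 = 1.6645

1.6645 bits


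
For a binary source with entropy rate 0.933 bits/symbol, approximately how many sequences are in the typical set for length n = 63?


log2|A_typical| = nH = 63 * 0.933 = 58.779, so |A_typical| ~ 2^58.779 = 4.946e+17

4.946e+17


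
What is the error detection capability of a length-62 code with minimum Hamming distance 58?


Detection capability = d_min - 1 = 58 - 1 = 57

57 errors


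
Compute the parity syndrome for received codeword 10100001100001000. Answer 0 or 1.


Syndrome = XOR of all bits = 1 XOR 0 XOR 1 XOR 0 XOR 0 XOR 0 XOR 0 XOR 1 XOR 1 XOR 0 XOR 0 XOR 0 XOR 0 XOR 1 XOR 0 XOR 0 XOR 0 = 1

1


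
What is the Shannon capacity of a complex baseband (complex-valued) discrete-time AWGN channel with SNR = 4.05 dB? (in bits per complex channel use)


SNR_linear = 10^(4.05/10) = 2.541; C = log2(1 + SNR_linear) = log2(1 + 2.541) = 1.8241

1.8241 bits/channel use


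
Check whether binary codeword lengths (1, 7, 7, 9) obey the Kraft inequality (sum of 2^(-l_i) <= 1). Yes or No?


Kraft sum = sum(2^(-l_i)) = 0.5176, need <= 1. Result: satisfied (a binary prefix-free code with these lengths exists)

Yes


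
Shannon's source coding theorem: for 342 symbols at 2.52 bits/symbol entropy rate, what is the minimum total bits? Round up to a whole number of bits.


Minimum bits >= n * H = 342 * 2.52 = 861.84, rounded up to a whole number of bits = 862

862 bits


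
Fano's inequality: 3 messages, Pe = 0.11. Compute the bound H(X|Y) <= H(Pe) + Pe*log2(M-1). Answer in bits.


H(Pe) = -Pe*log2(Pe) - (1-Pe)*log2(1-Pe) = -0.11*log2(0.11) - 0.89*log2(0.89) = 0.350287 + 0.149629 = 0.4999. Pe*log2(M-1) = 0.11*log2(2) = 0.110000. Bound = H(Pe) + Pe*log2(M-1) = 0.350287 + 0.149629 + 0.110000 = 0.6099

0.6099 bits


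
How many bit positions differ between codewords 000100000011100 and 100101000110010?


Count differing positions: ^ . . . . ^ . . . ^ . ^ ^ ^ . = 6 differences

6


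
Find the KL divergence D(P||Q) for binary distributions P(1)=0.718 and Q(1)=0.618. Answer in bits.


KL = p*log2(p/q) + (1-p)*log2((1-p)/(1-q)) = 0.718*log2(0.718/0.618) + 0.282*log2(0.282/0.382) = 0.0319

0.0319 bits


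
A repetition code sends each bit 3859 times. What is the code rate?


Rate = k/n = 1/3859

1/3859


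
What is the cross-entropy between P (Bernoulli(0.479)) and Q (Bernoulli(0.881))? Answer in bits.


H(P,Q) = -p*log2(q) - (1-p)*log2(1-q). -0.479*log2(0.881) = 0.087555; -0.521*log2(0.119) = 1.599974. H(P,Q) = 0.087555 + 1.599974 = 1.6875

1.6875 bits


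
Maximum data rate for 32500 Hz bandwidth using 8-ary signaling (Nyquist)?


Rate = 2 * B * log2(M) = 2 * 32500 * 3.0 = 195000.0

195000.0 bps


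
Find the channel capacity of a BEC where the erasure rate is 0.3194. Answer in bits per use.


C = 1 - epsilon = 1 - 0.3194 = 0.6806

0.6806 bits


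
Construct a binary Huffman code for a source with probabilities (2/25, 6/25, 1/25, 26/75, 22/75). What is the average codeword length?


Huffman construction (repeatedly merge the two least-probable nodes; each merge adds 1 bit to every symbol beneath it): 1/25 + 2/25 = 3/25; 3/25 + 6/25 = 9/25; 22/75 + 26/75 = 16/25; 9/25 + 16/25 = 1. Resulting codeword lengths (in the order the probabilities were given): (3, 2, 3, 2, 2). L_avg = sum(p_i * l_i) = 2/25*3 + 6/25*2 + 1/25*3 + 26/75*2 + 22/75*2 = 53/25 = 2.12

2.12 bits


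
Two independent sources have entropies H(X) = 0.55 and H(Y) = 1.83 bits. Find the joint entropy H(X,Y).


For independent variables, H(X,Y) = H(X) + H(Y) = 0.55 + 1.83 = 2.38

2.38 bits


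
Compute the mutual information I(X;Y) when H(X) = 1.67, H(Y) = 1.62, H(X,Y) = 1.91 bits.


I(X;Y) = H(X) + H(Y) - H(X,Y) = 1.67 + 1.62 - 1.91 = 1.38

1.38 bits


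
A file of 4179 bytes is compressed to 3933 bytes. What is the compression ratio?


Ratio = original / compressed = 4179 / 3933 = 1.0625

1.0625


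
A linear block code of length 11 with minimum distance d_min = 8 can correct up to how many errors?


Correction capability = floor((d-1)/2) = floor((8-1)/2) = 3

3 errors


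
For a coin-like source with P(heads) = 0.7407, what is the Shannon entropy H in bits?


H = -p*log2(p) - (1-p)*log2(1-p). -0.7407*log2(0.7407) = 0.320752; -0.2593*log2(0.2593) = 0.504936. H = 0.320752 + 0.504936 = 0.8257

0.8257 bits


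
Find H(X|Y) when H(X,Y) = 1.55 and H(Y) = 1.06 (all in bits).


H(X|Y) = H(X,Y) - H(Y) = 1.55 - 1.06 = 0.49

0.49 bits


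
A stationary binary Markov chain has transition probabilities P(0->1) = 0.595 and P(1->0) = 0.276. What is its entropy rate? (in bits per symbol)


Stationary distribution: pi_0 = p10/(p01+p10) = 0.3169, pi_1 = 0.6831. Entropy rate H' = pi_0*H(p01) + pi_1*H(p10) = 0.3169*0.9738 + 0.6831*0.8499 = 0.8892

0.8892 bits/symbol


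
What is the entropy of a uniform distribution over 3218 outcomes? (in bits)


H = log2(n) = log2(3218) = 11.6519

11.6519 bits


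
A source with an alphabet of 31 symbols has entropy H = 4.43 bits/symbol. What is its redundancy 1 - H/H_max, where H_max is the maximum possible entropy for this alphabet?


H_max = log2(K) = log2(31) = 4.9542 bits/symbol. Redundancy = 1 - H/H_max = 1 - 4.43/4.9542 = 1 - 0.8942 = 0.1058

0.1058


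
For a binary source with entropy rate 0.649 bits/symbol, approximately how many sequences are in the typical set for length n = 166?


log2|A_typical| = nH = 166 * 0.649 = 107.734, so |A_typical| ~ 2^107.734 = 2.699e+32

2.699e+32


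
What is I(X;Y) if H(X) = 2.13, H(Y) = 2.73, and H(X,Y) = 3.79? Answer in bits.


I(X;Y) = H(X) + H(Y) - H(X,Y) = 2.13 + 2.73 - 3.79 = 1.07

1.07 bits


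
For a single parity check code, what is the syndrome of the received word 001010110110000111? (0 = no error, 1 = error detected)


Syndrome = XOR of all bits = 0 XOR 0 XOR 1 XOR 0 XOR 1 XOR 0 XOR 1 XOR 1 XOR 0 XOR 1 XOR 1 XOR 0 XOR 0 XOR 0 XOR 0 XOR 1 XOR 1 XOR 1 = 1

1


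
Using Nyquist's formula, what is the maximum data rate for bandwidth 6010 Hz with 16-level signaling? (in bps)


Rate = 2 * B * log2(M) = 2 * 6010 * 4.0 = 48080.0

48080.0 bps


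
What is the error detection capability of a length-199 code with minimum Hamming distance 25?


Detection capability = d_min - 1 = 25 - 1 = 24

24 errors


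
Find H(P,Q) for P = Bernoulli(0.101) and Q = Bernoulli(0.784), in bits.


H(P,Q) = -p*log2(q) - (1-p)*log2(1-q). -0.101*log2(0.784) = 0.035459; -0.899*log2(0.216) = 1.987596. H(P,Q) = 0.035459 + 1.987596 = 2.0231

2.0231 bits


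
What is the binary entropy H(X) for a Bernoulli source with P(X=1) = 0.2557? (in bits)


H = -p*log2(p) - (1-p)*log2(1-p). -0.2557*log2(0.2557) = 0.503084; -0.7443*log2(0.7443) = 0.317104. H = 0.503084 + 0.317104 = 0.8202

0.8202 bits


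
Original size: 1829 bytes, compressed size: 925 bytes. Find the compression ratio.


Ratio = original / compressed = 1829 / 925 = 1.9773

1.9773


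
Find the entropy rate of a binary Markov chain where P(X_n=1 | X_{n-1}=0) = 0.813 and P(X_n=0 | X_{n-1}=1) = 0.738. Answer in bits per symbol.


Stationary distribution: pi_0 = p10/(p01+p10) = 0.4758, pi_1 = 0.5242. Entropy rate H' = pi_0*H(p01) + pi_1*H(p10) = 0.4758*0.6952 + 0.5242*0.8297 = 0.7657

0.7657 bits/symbol


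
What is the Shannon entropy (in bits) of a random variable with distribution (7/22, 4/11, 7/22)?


H = -sum(p_i * log2(p_i)). Terms: -(7/22)*log2(7/22) = 0.525661; -(4/11)*log2(4/11) = 0.530702; -(7/22)*log2(7/22) = 0.525661. H = 0.525661 + 0.530702 + 0.525661 = 1.582

1.582 bits


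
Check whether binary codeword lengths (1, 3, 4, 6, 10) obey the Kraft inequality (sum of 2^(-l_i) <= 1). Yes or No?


Kraft sum = sum(2^(-l_i)) = 0.7041, need <= 1. Result: satisfied (a binary prefix-free code with these lengths exists)

Yes


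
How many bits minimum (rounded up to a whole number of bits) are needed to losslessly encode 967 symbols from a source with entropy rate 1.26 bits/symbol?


Minimum bits >= n * H = 967 * 1.26 = 1218.42, rounded up to a whole number of bits = 1219

1219 bits


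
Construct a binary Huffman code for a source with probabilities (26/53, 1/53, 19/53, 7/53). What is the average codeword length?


Huffman construction (repeatedly merge the two least-probable nodes; each merge adds 1 bit to every symbol beneath it): 1/53 + 7/53 = 8/53; 8/53 + 19/53 = 27/53; 26/53 + 27/53 = 1. Resulting codeword lengths (in the order the probabilities were given): (1, 3, 2, 3). L_avg = sum(p_i * l_i) = 26/53*1 + 1/53*3 + 19/53*2 + 7/53*3 = 88/53 = 1.6604

1.6604 bits


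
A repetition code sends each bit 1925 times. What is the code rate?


Rate = k/n = 1/1925

1/1925


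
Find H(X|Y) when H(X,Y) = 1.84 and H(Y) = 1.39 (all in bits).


H(X|Y) = H(X,Y) - H(Y) = 1.84 - 1.39 = 0.45

0.45 bits


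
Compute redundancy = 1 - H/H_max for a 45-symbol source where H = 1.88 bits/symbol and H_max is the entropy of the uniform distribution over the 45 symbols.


H_max = log2(K) = log2(45) = 5.4919 bits/symbol. Redundancy = 1 - H/H_max = 1 - 1.88/5.4919 = 1 - 0.3423 = 0.6577

0.6577


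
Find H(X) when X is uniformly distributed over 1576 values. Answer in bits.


H = log2(n) = log2(1576) = 10.6221

10.6221 bits


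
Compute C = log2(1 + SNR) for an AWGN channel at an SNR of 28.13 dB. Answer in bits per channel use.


SNR_linear = 10^(28.13/10) = 650.1297; C = log2(1 + SNR_linear) = log2(1 + 650.1297) = 9.3468

9.3468 bits/channel use


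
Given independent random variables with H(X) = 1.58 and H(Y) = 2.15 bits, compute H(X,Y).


For independent variables, H(X,Y) = H(X) + H(Y) = 1.58 + 2.15 = 3.73

3.73 bits


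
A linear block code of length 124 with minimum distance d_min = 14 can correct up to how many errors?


Correction capability = floor((d-1)/2) = floor((14-1)/2) = 6

6 errors


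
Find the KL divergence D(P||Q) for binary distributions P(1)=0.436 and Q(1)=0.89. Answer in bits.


KL = p*log2(p/q) + (1-p)*log2((1-p)/(1-q)) = 0.436*log2(0.436/0.89) + 0.564*log2(0.564/0.11) = 0.8812

0.8812 bits


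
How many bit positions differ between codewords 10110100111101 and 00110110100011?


Count differing positions: ^ . . . . . ^ . . ^ ^ ^ ^ . = 6 differences

6


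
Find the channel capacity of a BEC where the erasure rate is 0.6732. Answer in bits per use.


C = 1 - epsilon = 1 - 0.6732 = 0.3268

0.3268 bits


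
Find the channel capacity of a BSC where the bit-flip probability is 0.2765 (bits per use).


H(p) = -p*log2(p) - (1-p)*log2(1-p) = -0.2765*log2(0.2765) - 0.7235*log2(0.7235) = 0.512810 + 0.337828 = 0.8506. C = 1 - H(p) = 1 - 0.8506 = 0.1494

0.1494 bits


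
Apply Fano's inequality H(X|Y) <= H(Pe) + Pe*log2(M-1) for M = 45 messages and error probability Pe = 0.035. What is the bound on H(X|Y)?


H(Pe) = -Pe*log2(Pe) - (1-Pe)*log2(1-Pe) = -0.035*log2(0.035) - 0.965*log2(0.965) = 0.169278 + 0.049600 = 0.2189. Pe*log2(M-1) = 0.035*log2(44) = 0.191080. Bound = H(Pe) + Pe*log2(M-1) = 0.169278 + 0.049600 + 0.191080 = 0.41

0.41 bits


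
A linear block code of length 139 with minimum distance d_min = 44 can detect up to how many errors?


Detection capability = d_min - 1 = 44 - 1 = 43

43 errors


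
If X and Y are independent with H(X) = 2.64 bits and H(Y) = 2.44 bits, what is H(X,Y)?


For independent variables, H(X,Y) = H(X) + H(Y) = 2.64 + 2.44 = 5.08

5.08 bits


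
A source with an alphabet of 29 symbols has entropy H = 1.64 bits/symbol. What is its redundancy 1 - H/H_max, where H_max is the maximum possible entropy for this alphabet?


H_max = log2(K) = log2(29) = 4.858 bits/symbol. Redundancy = 1 - H/H_max = 1 - 1.64/4.858 = 1 - 0.3376 = 0.6624

0.6624


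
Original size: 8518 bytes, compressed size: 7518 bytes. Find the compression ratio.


Ratio = original / compressed = 8518 / 7518 = 1.133

1.133


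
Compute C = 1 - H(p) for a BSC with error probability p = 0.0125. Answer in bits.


H(p) = -p*log2(p) - (1-p)*log2(1-p) = -0.0125*log2(0.0125) - 0.9875*log2(0.9875) = 0.079024 + 0.017921 = 0.0969. C = 1 - H(p) = 1 - 0.0969 = 0.9031

0.9031 bits


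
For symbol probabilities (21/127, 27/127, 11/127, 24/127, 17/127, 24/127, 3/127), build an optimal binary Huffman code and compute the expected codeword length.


Huffman construction (repeatedly merge the two least-probable nodes; each merge adds 1 bit to every symbol beneath it): 3/127 + 11/127 = 14/127; 14/127 + 17/127 = 31/127; 21/127 + 24/127 = 45/127; 24/127 + 27/127 = 51/127; 31/127 + 45/127 = 76/127; 51/127 + 76/127 = 1. Resulting codeword lengths (in the order the probabilities were given): (3, 2, 4, 3, 3, 2, 4). L_avg = sum(p_i * l_i) = 21/127*3 + 27/127*2 + 11/127*4 + 24/127*3 + 17/127*3 + 24/127*2 + 3/127*4 = 344/127 = 2.7087

2.7087 bits


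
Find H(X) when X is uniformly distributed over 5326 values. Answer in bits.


H = log2(n) = log2(5326) = 12.3788

12.3788 bits


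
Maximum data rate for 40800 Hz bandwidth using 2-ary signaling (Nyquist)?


Rate = 2 * B * log2(M) = 2 * 40800 * 1.0 = 81600.0

81600.0 bps


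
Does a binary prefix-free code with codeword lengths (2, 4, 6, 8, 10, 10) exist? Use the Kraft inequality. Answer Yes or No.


Kraft sum = sum(2^(-l_i)) = 0.334, need <= 1. Result: satisfied (a binary prefix-free code with these lengths exists)

Yes


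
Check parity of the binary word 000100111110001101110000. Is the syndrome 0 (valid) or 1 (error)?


Syndrome = XOR of all bits = 0 XOR 0 XOR 0 XOR 1 XOR 0 XOR 0 XOR 1 XOR 1 XOR 1 XOR 1 XOR 1 XOR 0 XOR 0 XOR 0 XOR 1 XOR 1 XOR 0 XOR 1 XOR 1 XOR 1 XOR 0 XOR 0 XOR 0 XOR 0 = 1

1


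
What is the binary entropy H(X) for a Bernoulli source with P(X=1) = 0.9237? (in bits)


H = -p*log2(p) - (1-p)*log2(1-p). -0.9237*log2(0.9237) = 0.105767; -0.0763*log2(0.0763) = 0.283239. H = 0.105767 + 0.283239 = 0.389

0.389 bits


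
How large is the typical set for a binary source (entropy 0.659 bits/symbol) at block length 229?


log2|A_typical| = nH = 229 * 0.659 = 150.911, so |A_typical| ~ 2^150.911 = 2.684e+45

2.684e+45


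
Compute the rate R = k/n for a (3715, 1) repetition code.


Rate = k/n = 1/3715

1/3715


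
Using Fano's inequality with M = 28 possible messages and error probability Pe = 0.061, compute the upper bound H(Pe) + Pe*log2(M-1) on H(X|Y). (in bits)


H(Pe) = -Pe*log2(Pe) - (1-Pe)*log2(1-Pe) = -0.061*log2(0.061) - 0.939*log2(0.939) = 0.246138 + 0.085264 = 0.3314. Pe*log2(M-1) = 0.061*log2(27) = 0.290048. Bound = H(Pe) + Pe*log2(M-1) = 0.246138 + 0.085264 + 0.290048 = 0.6214

0.6214 bits


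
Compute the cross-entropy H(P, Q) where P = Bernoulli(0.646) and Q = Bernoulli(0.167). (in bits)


H(P,Q) = -p*log2(q) - (1-p)*log2(1-q). -0.646*log2(0.167) = 1.668024; -0.354*log2(0.833) = 0.093319. H(P,Q) = 1.668024 + 0.093319 = 1.7613

1.7613 bits


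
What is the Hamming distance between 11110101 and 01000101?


Count differing positions: ^ . ^ ^ . . . . = 3 differences

3


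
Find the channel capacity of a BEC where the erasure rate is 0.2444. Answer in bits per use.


C = 1 - epsilon = 1 - 0.2444 = 0.7556

0.7556 bits


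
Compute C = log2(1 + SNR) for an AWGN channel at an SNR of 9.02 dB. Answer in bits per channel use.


SNR_linear = 10^(9.02/10) = 7.9799; C = log2(1 + SNR_linear) = log2(1 + 7.9799) = 3.1667

3.1667 bits/channel use


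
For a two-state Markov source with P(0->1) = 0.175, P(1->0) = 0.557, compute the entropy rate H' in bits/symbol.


Stationary distribution: pi_0 = p10/(p01+p10) = 0.7609, pi_1 = 0.2391. Entropy rate H' = pi_0*H(p01) + pi_1*H(p10) = 0.7609*0.669 + 0.2391*0.9906 = 0.7459

0.7459 bits/symbol


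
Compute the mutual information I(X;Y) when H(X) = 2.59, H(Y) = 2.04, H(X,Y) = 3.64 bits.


I(X;Y) = H(X) + H(Y) - H(X,Y) = 2.59 + 2.04 - 3.64 = 0.99

0.99 bits


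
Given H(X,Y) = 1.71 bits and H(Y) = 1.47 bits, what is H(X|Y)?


H(X|Y) = H(X,Y) - H(Y) = 1.71 - 1.47 = 0.24

0.24 bits


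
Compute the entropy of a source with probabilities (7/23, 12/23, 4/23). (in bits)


H = -sum(p_i * log2(p_i)). Terms: -(7/23)*log2(7/23) = 0.522324; -(12/23)*log2(12/23) = 0.489704; -(4/23)*log2(4/23) = 0.438880. H = 0.522324 + 0.489704 + 0.438880 = 1.4509

1.4509 bits


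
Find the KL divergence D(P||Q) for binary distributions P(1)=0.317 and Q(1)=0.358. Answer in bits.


KL = p*log2(p/q) + (1-p)*log2((1-p)/(1-q)) = 0.317*log2(0.317/0.358) + 0.683*log2(0.683/0.642) = 0.0054

0.0054 bits


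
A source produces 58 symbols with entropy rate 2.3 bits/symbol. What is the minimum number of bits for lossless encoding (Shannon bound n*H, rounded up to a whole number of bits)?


Minimum bits >= n * H = 58 * 2.3 = 133.4, rounded up to a whole number of bits = 134

134 bits


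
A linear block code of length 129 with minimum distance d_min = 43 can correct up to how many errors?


Correction capability = floor((d-1)/2) = floor((43-1)/2) = 21

21 errors


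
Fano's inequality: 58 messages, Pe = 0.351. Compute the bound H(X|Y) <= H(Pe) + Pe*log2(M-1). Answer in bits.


H(Pe) = -Pe*log2(Pe) - (1-Pe)*log2(1-Pe) = -0.351*log2(0.351) - 0.649*log2(0.649) = 0.530170 + 0.404788 = 0.935. Pe*log2(M-1) = 0.351*log2(57) = 2.047344. Bound = H(Pe) + Pe*log2(M-1) = 0.530170 + 0.404788 + 2.047344 = 2.9823

2.9823 bits


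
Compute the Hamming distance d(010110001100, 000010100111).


Count differing positions: . ^ . ^ . . ^ . ^ . ^ ^ = 6 differences

6


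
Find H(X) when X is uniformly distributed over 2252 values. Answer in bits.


H = log2(n) = log2(2252) = 11.137

11.137 bits


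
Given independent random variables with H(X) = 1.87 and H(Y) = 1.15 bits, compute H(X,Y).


For independent variables, H(X,Y) = H(X) + H(Y) = 1.87 + 1.15 = 3.02

3.02 bits


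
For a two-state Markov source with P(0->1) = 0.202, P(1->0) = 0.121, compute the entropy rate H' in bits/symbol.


Stationary distribution: pi_0 = p10/(p01+p10) = 0.3746, pi_1 = 0.6254. Entropy rate H' = pi_0*H(p01) + pi_1*H(p10) = 0.3746*0.7259 + 0.6254*0.5322 = 0.6048

0.6048 bits/symbol


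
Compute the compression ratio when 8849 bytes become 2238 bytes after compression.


Ratio = original / compressed = 8849 / 2238 = 3.954

3.954


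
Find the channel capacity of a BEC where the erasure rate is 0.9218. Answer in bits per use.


C = 1 - epsilon = 1 - 0.9218 = 0.0782

0.0782 bits


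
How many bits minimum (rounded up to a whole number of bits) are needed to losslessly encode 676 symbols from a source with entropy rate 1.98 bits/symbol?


Minimum bits >= n * H = 676 * 1.98 = 1338.48, rounded up to a whole number of bits = 1339

1339 bits


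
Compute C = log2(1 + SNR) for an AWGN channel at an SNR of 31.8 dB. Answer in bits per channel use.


SNR_linear = 10^(31.8/10) = 1513.5612; C = log2(1 + SNR_linear) = log2(1 + 1513.5612) = 10.5647

10.5647 bits/channel use


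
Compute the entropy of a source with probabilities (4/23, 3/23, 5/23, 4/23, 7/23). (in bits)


H = -sum(p_i * log2(p_i)). Terms: -(4/23)*log2(4/23) = 0.438880; -(3/23)*log2(3/23) = 0.383296; -(5/23)*log2(5/23) = 0.478616; -(4/23)*log2(4/23) = 0.438880; -(7/23)*log2(7/23) = 0.522324. H = 0.438880 + 0.383296 + 0.478616 + 0.438880 + 0.522324 = 2.262

2.262 bits


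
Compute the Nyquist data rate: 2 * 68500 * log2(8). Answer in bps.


Rate = 2 * B * log2(M) = 2 * 68500 * 3.0 = 411000.0

411000.0 bps


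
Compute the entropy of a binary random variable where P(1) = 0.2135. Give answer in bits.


H = -p*log2(p) - (1-p)*log2(1-p). -0.2135*log2(0.2135) = 0.475612; -0.7865*log2(0.7865) = 0.272508. H = 0.475612 + 0.272508 = 0.7481

0.7481 bits


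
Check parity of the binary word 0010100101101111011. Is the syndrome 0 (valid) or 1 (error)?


Syndrome = XOR of all bits = 0 XOR 0 XOR 1 XOR 0 XOR 1 XOR 0 XOR 0 XOR 1 XOR 0 XOR 1 XOR 1 XOR 0 XOR 1 XOR 1 XOR 1 XOR 1 XOR 0 XOR 1 XOR 1 = 1

1


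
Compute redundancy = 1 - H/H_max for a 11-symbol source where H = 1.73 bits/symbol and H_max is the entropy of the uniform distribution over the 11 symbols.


H_max = log2(K) = log2(11) = 3.4594 bits/symbol. Redundancy = 1 - H/H_max = 1 - 1.73/3.4594 = 1 - 0.5001 = 0.4999

0.4999


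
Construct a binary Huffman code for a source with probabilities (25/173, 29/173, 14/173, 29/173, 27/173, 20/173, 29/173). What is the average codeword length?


Huffman construction (repeatedly merge the two least-probable nodes; each merge adds 1 bit to every symbol beneath it): 14/173 + 20/173 = 34/173; 25/173 + 27/173 = 52/173; 29/173 + 29/173 = 58/173; 29/173 + 34/173 = 63/173; 52/173 + 58/173 = 110/173; 63/173 + 110/173 = 1. Resulting codeword lengths (in the order the probabilities were given): (3, 3, 3, 3, 3, 3, 2). L_avg = sum(p_i * l_i) = 25/173*3 + 29/173*3 + 14/173*3 + 29/173*3 + 27/173*3 + 20/173*3 + 29/173*2 = 490/173 = 2.8324

2.8324 bits


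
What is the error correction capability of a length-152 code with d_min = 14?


Correction capability = floor((d-1)/2) = floor((14-1)/2) = 6

6 errors


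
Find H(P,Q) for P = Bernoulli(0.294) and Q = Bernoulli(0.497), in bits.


H(P,Q) = -p*log2(q) - (1-p)*log2(1-q). -0.294*log2(0.497) = 0.296553; -0.706*log2(0.503) = 0.699907. H(P,Q) = 0.296553 + 0.699907 = 0.9965

0.9965 bits


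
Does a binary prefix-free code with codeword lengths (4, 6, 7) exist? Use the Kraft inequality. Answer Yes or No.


Kraft sum = sum(2^(-l_i)) = 0.0859, need <= 1. Result: satisfied (a binary prefix-free code with these lengths exists)

Yes


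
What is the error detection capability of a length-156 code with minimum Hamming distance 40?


Detection capability = d_min - 1 = 40 - 1 = 39

39 errors


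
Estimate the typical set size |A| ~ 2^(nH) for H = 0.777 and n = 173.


log2|A_typical| = nH = 173 * 0.777 = 134.421, so |A_typical| ~ 2^134.421 = 2.916e+40

2.916e+40


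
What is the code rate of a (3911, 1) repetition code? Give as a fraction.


Rate = k/n = 1/3911

1/3911


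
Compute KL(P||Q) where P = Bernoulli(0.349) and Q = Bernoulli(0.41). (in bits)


KL = p*log2(p/q) + (1-p)*log2((1-p)/(1-q)) = 0.349*log2(0.349/0.41) + 0.651*log2(0.651/0.59) = 0.0113

0.0113 bits


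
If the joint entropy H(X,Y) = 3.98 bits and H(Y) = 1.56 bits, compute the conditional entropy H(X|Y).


H(X|Y) = H(X,Y) - H(Y) = 3.98 - 1.56 = 2.42

2.42 bits


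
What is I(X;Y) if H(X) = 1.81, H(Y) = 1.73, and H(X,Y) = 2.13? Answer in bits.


I(X;Y) = H(X) + H(Y) - H(X,Y) = 1.81 + 1.73 - 2.13 = 1.41

1.41 bits


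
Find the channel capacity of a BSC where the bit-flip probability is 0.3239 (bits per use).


H(p) = -p*log2(p) - (1-p)*log2(1-p) = -0.3239*log2(0.3239) - 0.6761*log2(0.6761) = 0.526784 + 0.381788 = 0.9086. C = 1 - H(p) = 1 - 0.9086 = 0.0914

0.0914 bits


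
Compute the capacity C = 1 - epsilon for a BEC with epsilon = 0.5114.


C = 1 - epsilon = 1 - 0.5114 = 0.4886

0.4886 bits


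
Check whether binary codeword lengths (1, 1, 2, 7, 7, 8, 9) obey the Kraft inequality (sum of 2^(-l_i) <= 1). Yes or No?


Kraft sum = sum(2^(-l_i)) = 1.2715, need <= 1. Result: violated (a binary prefix-free code with these lengths cannot exist)

No


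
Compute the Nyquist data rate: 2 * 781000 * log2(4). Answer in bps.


Rate = 2 * B * log2(M) = 2 * 781000 * 2.0 = 3124000.0

3124000.0 bps


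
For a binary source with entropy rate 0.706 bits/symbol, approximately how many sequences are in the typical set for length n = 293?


log2|A_typical| = nH = 293 * 0.706 = 206.858, so |A_typical| ~ 2^206.858 = 1.864e+62

1.864e+62


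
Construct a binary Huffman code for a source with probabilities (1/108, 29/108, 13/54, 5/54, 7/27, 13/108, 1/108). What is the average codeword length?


Huffman construction (repeatedly merge the two least-probable nodes; each merge adds 1 bit to every symbol beneath it): 1/108 + 1/108 = 1/54; 1/54 + 5/54 = 1/9; 1/9 + 13/108 = 25/108; 25/108 + 13/54 = 17/36; 7/27 + 29/108 = 19/36; 17/36 + 19/36 = 1. Resulting codeword lengths (in the order the probabilities were given): (5, 2, 2, 4, 2, 3, 5). L_avg = sum(p_i * l_i) = 1/108*5 + 29/108*2 + 13/54*2 + 5/54*4 + 7/27*2 + 13/108*3 + 1/108*5 = 85/36 = 2.3611

2.3611 bits


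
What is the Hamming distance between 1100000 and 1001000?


Count differing positions: . ^ . ^ . . . = 2 differences

2


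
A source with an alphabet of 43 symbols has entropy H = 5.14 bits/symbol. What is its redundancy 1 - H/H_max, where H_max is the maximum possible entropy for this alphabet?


H_max = log2(K) = log2(43) = 5.4263 bits/symbol. Redundancy = 1 - H/H_max = 1 - 5.14/5.4263 = 1 - 0.9472 = 0.0528

0.0528


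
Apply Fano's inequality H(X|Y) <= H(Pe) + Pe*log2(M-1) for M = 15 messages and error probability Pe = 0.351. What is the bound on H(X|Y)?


H(Pe) = -Pe*log2(Pe) - (1-Pe)*log2(1-Pe) = -0.351*log2(0.351) - 0.649*log2(0.649) = 0.530170 + 0.404788 = 0.935. Pe*log2(M-1) = 0.351*log2(14) = 1.336382. Bound = H(Pe) + Pe*log2(M-1) = 0.530170 + 0.404788 + 1.336382 = 2.2713

2.2713 bits


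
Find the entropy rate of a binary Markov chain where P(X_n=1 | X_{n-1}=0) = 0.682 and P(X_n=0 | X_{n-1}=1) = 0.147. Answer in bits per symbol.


Stationary distribution: pi_0 = p10/(p01+p10) = 0.1773, pi_1 = 0.8227. Entropy rate H' = pi_0*H(p01) + pi_1*H(p10) = 0.1773*0.9022 + 0.8227*0.6023 = 0.6555

0.6555 bits/symbol


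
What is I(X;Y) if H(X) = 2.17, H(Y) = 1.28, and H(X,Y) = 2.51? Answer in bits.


I(X;Y) = H(X) + H(Y) - H(X,Y) = 2.17 + 1.28 - 2.51 = 0.94

0.94 bits


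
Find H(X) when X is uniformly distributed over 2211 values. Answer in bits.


H = log2(n) = log2(2211) = 11.1105

11.1105 bits


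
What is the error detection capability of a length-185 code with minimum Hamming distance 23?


Detection capability = d_min - 1 = 23 - 1 = 22

22 errors


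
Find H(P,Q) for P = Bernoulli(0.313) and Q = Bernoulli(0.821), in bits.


H(P,Q) = -p*log2(q) - (1-p)*log2(1-q). -0.313*log2(0.821) = 0.089063; -0.687*log2(0.179) = 1.705112. H(P,Q) = 0.089063 + 1.705112 = 1.7942

1.7942 bits


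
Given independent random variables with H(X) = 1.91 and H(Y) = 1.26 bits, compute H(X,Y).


For independent variables, H(X,Y) = H(X) + H(Y) = 1.91 + 1.26 = 3.17

3.17 bits


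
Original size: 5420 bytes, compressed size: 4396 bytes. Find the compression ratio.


Ratio = original / compressed = 5420 / 4396 = 1.2329

1.2329


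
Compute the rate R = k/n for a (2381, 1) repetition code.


Rate = k/n = 1/2381

1/2381


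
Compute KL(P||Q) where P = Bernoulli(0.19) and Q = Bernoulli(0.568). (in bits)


KL = p*log2(p/q) + (1-p)*log2((1-p)/(1-q)) = 0.19*log2(0.19/0.568) + 0.81*log2(0.81/0.432) = 0.4344

0.4344 bits


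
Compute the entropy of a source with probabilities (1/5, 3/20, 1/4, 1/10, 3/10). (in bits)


H = -sum(p_i * log2(p_i)). Terms: -(1/5)*log2(1/5) = 0.464386; -(3/20)*log2(3/20) = 0.410545; -(1/4)*log2(1/4) = 0.500000; -(1/10)*log2(1/10) = 0.332193; -(3/10)*log2(3/10) = 0.521090. H = 0.464386 + 0.410545 + 0.500000 + 0.332193 + 0.521090 = 2.2282

2.2282 bits


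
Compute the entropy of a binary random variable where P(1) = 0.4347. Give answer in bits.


H = -p*log2(p) - (1-p)*log2(1-p). -0.4347*log2(0.4347) = 0.522469; -0.5653*log2(0.5653) = 0.465192. H = 0.522469 + 0.465192 = 0.9877

0.9877 bits


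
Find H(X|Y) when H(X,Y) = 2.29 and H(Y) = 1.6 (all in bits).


H(X|Y) = H(X,Y) - H(Y) = 2.29 - 1.6 = 0.69

0.69 bits


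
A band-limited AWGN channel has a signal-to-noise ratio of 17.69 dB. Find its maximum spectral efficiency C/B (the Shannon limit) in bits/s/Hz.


SNR_linear = 10^(17.69/10) = 58.7489; C/B = log2(1 + SNR_linear) = log2(1 + 58.7489) = 5.9008

5.9008 bits/s/Hz


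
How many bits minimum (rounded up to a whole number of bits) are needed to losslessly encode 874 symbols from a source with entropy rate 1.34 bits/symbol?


Minimum bits >= n * H = 874 * 1.34 = 1171.16, rounded up to a whole number of bits = 1172

1172 bits


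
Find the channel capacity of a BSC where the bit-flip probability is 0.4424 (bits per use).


H(p) = -p*log2(p) - (1-p)*log2(1-p) = -0.4424*log2(0.4424) - 0.5576*log2(0.5576) = 0.520518 + 0.469888 = 0.9904. C = 1 - H(p) = 1 - 0.9904 = 0.0096

0.0096 bits


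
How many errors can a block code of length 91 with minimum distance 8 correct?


Correction capability = floor((d-1)/2) = floor((8-1)/2) = 3

3 errors


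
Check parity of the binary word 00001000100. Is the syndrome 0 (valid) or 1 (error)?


Syndrome = XOR of all bits = 0 XOR 0 XOR 0 XOR 0 XOR 1 XOR 0 XOR 0 XOR 0 XOR 1 XOR 0 XOR 0 = 0

0


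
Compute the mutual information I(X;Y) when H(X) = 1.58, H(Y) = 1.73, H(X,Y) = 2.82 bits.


I(X;Y) = H(X) + H(Y) - H(X,Y) = 1.58 + 1.73 - 2.82 = 0.49

0.49 bits


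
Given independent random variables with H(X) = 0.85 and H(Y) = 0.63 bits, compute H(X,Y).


For independent variables, H(X,Y) = H(X) + H(Y) = 0.85 + 0.63 = 1.48

1.48 bits


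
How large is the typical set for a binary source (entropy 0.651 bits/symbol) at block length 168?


log2|A_typical| = nH = 168 * 0.651 = 109.368, so |A_typical| ~ 2^109.368 = 8.376e+32

8.376e+32


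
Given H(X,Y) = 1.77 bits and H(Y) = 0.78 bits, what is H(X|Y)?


H(X|Y) = H(X,Y) - H(Y) = 1.77 - 0.78 = 0.99

0.99 bits


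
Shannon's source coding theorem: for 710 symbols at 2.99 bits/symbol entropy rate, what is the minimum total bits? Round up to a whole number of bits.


Minimum bits >= n * H = 710 * 2.99 = 2122.9, rounded up to a whole number of bits = 2123

2123 bits


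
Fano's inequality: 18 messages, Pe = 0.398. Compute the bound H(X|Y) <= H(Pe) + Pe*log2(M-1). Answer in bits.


H(Pe) = -Pe*log2(Pe) - (1-Pe)*log2(1-Pe) = -0.398*log2(0.398) - 0.602*log2(0.602) = 0.529006 + 0.440763 = 0.9698. Pe*log2(M-1) = 0.398*log2(17) = 1.626810. Bound = H(Pe) + Pe*log2(M-1) = 0.529006 + 0.440763 + 1.626810 = 2.5966

2.5966 bits


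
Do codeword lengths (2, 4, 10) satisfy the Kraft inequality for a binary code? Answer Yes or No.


Kraft sum = sum(2^(-l_i)) = 0.3135, need <= 1. Result: satisfied (a binary prefix-free code with these lengths exists)

Yes


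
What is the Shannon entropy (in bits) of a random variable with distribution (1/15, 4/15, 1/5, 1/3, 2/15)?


H = -sum(p_i * log2(p_i)). Terms: -(1/15)*log2(1/15) = 0.260459; -(4/15)*log2(4/15) = 0.508504; -(1/5)*log2(1/5) = 0.464386; -(1/3)*log2(1/3) = 0.528321; -(2/15)*log2(2/15) = 0.387585. H = 0.260459 + 0.508504 + 0.464386 + 0.528321 + 0.387585 = 2.1493

2.1493 bits


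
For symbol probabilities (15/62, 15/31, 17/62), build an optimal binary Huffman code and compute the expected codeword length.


Huffman construction (repeatedly merge the two least-probable nodes; each merge adds 1 bit to every symbol beneath it): 15/62 + 17/62 = 16/31; 15/31 + 16/31 = 1. Resulting codeword lengths (in the order the probabilities were given): (2, 1, 2). L_avg = sum(p_i * l_i) = 15/62*2 + 15/31*1 + 17/62*2 = 47/31 = 1.5161

1.5161 bits


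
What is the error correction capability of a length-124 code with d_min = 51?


Correction capability = floor((d-1)/2) = floor((51-1)/2) = 25

25 errors


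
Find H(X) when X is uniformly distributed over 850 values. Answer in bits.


H = log2(n) = log2(850) = 9.7313

9.7313 bits


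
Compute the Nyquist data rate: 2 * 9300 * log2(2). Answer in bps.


Rate = 2 * B * log2(M) = 2 * 9300 * 1.0 = 18600.0

18600.0 bps


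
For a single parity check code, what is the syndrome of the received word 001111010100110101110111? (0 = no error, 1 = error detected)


Syndrome = XOR of all bits = 0 XOR 0 XOR 1 XOR 1 XOR 1 XOR 1 XOR 0 XOR 1 XOR 0 XOR 1 XOR 0 XOR 0 XOR 1 XOR 1 XOR 0 XOR 1 XOR 0 XOR 1 XOR 1 XOR 1 XOR 0 XOR 1 XOR 1 XOR 1 = 1

1


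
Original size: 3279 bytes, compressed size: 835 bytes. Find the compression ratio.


Ratio = original / compressed = 3279 / 835 = 3.9269

3.9269


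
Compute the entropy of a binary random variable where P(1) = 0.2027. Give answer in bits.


H = -p*log2(p) - (1-p)*log2(1-p). -0.2027*log2(0.2027) = 0.466733; -0.7973*log2(0.7973) = 0.260562. H = 0.466733 + 0.260562 = 0.7273

0.7273 bits


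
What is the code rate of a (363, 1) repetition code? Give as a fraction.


Rate = k/n = 1/363

1/363


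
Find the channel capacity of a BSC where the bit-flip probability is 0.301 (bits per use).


H(p) = -p*log2(p) - (1-p)*log2(1-p) = -0.301*log2(0.301) - 0.699*log2(0.699) = 0.521382 + 0.361128 = 0.8825. C = 1 - H(p) = 1 - 0.8825 = 0.1175

0.1175 bits


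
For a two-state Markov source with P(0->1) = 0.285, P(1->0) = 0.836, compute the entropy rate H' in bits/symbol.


Stationary distribution: pi_0 = p10/(p01+p10) = 0.7458, pi_1 = 0.2542. Entropy rate H' = pi_0*H(p01) + pi_1*H(p10) = 0.7458*0.8622 + 0.2542*0.6438 = 0.8067

0.8067 bits/symbol


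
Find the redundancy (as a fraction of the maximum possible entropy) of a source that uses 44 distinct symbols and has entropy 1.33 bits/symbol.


H_max = log2(K) = log2(44) = 5.4594 bits/symbol. Redundancy = 1 - H/H_max = 1 - 1.33/5.4594 = 1 - 0.2436 = 0.7564

0.7564


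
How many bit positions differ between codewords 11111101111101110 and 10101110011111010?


Count differing positions: . ^ . ^ . . ^ ^ ^ . . . ^ . ^ . . = 7 differences

7


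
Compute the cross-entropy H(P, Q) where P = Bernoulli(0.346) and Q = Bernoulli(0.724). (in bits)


H(P,Q) = -p*log2(q) - (1-p)*log2(1-q). -0.346*log2(0.724) = 0.161215; -0.654*log2(0.276) = 1.214648. H(P,Q) = 0.161215 + 1.214648 = 1.3759

1.3759 bits


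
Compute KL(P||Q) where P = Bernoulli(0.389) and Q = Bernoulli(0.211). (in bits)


KL = p*log2(p/q) + (1-p)*log2((1-p)/(1-q)) = 0.389*log2(0.389/0.211) + 0.611*log2(0.611/0.789) = 0.1179

0.1179 bits


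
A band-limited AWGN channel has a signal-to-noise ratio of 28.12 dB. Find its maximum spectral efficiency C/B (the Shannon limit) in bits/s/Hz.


SNR_linear = 10^(28.12/10) = 648.6344; C/B = log2(1 + SNR_linear) = log2(1 + 648.6344) = 9.3435

9.3435 bits/s/Hz


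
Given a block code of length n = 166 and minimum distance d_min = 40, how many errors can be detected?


Detection capability = d_min - 1 = 40 - 1 = 39

39 errors


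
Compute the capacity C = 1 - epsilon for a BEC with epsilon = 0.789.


C = 1 - epsilon = 1 - 0.789 = 0.211

0.211 bits


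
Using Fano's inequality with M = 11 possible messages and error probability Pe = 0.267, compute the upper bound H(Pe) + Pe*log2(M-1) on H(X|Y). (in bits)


H(Pe) = -Pe*log2(Pe) - (1-Pe)*log2(1-Pe) = -0.267*log2(0.267) - 0.733*log2(0.733) = 0.508659 + 0.328468 = 0.8371. Pe*log2(M-1) = 0.267*log2(10) = 0.886955. Bound = H(Pe) + Pe*log2(M-1) = 0.508659 + 0.328468 + 0.886955 = 1.7241

1.7241 bits


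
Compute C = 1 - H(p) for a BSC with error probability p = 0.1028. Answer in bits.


H(p) = -p*log2(p) - (1-p)*log2(1-p) = -0.1028*log2(0.1028) - 0.8972*log2(0.8972) = 0.337399 + 0.140410 = 0.4778. C = 1 - H(p) = 1 - 0.4778 = 0.5222

0.5222 bits


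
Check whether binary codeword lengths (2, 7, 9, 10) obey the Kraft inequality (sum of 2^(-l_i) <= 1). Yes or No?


Kraft sum = sum(2^(-l_i)) = 0.2607, need <= 1. Result: satisfied (a binary prefix-free code with these lengths exists)

Yes


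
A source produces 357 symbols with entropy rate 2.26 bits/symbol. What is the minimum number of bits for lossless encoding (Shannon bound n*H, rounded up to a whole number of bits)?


Minimum bits >= n * H = 357 * 2.26 = 806.82, rounded up to a whole number of bits = 807

807 bits


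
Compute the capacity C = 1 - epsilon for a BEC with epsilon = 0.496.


C = 1 - epsilon = 1 - 0.496 = 0.504

0.504 bits


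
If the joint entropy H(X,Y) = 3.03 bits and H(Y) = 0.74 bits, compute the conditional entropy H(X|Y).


H(X|Y) = H(X,Y) - H(Y) = 3.03 - 0.74 = 2.29

2.29 bits


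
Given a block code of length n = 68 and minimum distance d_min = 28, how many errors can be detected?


Detection capability = d_min - 1 = 28 - 1 = 27

27 errors


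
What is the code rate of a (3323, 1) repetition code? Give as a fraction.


Rate = k/n = 1/3323

1/3323


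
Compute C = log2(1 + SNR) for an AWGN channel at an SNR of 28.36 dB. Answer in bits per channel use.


SNR_linear = 10^(28.36/10) = 685.4882; C = log2(1 + SNR_linear) = log2(1 + 685.4882) = 9.4231

9.4231 bits/channel use


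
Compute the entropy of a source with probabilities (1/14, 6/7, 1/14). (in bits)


H = -sum(p_i * log2(p_i)). Terms: -(1/14)*log2(1/14) = 0.271954; -(6/7)*log2(6/7) = 0.190622; -(1/14)*log2(1/14) = 0.271954. H = 0.271954 + 0.190622 + 0.271954 = 0.7345

0.7345 bits


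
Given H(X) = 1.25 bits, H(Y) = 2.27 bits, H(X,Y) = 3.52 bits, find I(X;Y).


I(X;Y) = H(X) + H(Y) - H(X,Y) = 1.25 + 2.27 - 3.52 = 0.0

0.0 bits
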